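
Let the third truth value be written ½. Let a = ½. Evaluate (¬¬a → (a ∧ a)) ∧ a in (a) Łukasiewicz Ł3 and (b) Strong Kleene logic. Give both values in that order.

In Łukasiewicz Ł3: ¬a = ¬½ = ½
¬¬a = ¬½ = ½
a ∧ a = ½ ∧ ½ = ½
¬¬a → (a ∧ a) = ½ → ½ = true
(¬¬a → (a ∧ a)) ∧ a = true ∧ ½ = ½
In Strong Kleene logic: ¬a = ¬½ = ½
¬¬a = ¬½ = ½
a ∧ a = ½ ∧ ½ = ½
¬¬a → (a ∧ a) = ½ → ½ = ½  [¬½ ∨ ½]
(¬¬a → (a ∧ a)) ∧ a = ½ ∧ ½ = ½

½; ½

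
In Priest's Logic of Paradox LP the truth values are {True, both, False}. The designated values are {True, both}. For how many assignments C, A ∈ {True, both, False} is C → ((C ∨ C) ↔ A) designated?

8

Of the 9 assignments, 8 give a value in {True, both}.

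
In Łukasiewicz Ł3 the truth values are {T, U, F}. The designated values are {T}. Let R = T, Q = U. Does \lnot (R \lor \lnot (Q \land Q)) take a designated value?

No

Q \land Q = U \land U = U
\lnot (Q \land Q) = \lnot U = U
R \lor \lnot (Q \land Q) = T \lor U = T
\lnot (R \lor \lnot (Q \land Q)) = \lnot T = F
F ∉ {T}.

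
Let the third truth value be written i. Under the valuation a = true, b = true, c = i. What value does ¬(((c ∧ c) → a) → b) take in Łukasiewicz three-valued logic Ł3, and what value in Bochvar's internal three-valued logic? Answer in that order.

false; i

In Łukasiewicz three-valued logic Ł3: c ∧ c = i ∧ i = i
(c ∧ c) → a = i → true = true  [min(1, 1−½+1)]
((c ∧ c) → a) → b = true → true = true
¬(((c ∧ c) → a) → b) = ¬true = false
In Bochvar's internal three-valued logic: c ∧ c = i ∧ i = i
(c ∧ c) → a = i → true = i  [any arg is the third value ⇒ result is the third value]
((c ∧ c) → a) → b = i → true = i
¬(((c ∧ c) → a) → b) = ¬i = i
They differ because Łukasiewicz three-valued logic Ł3 and Bochvar's internal three-valued logic treat i differently under the binary connectives.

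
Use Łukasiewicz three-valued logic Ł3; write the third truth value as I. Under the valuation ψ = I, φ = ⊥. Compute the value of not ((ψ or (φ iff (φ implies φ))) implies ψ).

⊥

φ implies φ = ⊥ implies ⊥ = ⊤
φ iff (φ implies φ) = ⊥ iff ⊤ = ⊥
ψ or (φ iff (φ implies φ)) = I or ⊥ = I
(ψ or (φ iff (φ implies φ))) implies ψ = I implies I = ⊤  [min(1, 1−½+½)]
not ((ψ or (φ iff (φ implies φ))) implies ψ) = not ⊤ = ⊥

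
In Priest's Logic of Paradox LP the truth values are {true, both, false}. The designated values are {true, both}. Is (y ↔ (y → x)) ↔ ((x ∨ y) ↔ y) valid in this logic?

No

Countermodel: y=true, x=false gives false, which is not designated.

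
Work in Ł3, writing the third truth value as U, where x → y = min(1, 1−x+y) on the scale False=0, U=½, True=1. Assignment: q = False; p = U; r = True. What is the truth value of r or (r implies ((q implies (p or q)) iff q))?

p or q = U or False = U
q implies (p or q) = False implies U = True  [min(1, 1−0+½)]
(q implies (p or q)) iff q = True iff False = False
r implies ((q implies (p or q)) iff q) = True implies False = False
r or (r implies ((q implies (p or q)) iff q)) = True or False = True

True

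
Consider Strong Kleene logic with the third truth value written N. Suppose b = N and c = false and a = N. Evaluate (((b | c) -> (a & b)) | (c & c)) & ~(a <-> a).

b | c = N | false = N
a & b = N & N = N
(b | c) -> (a & b) = N -> N = N  [~N | N]
c & c = false & false = false
((b | c) -> (a & b)) | (c & c) = N | false = N
a <-> a = N <-> N = N
~(a <-> a) = ~N = N
(((b | c) -> (a & b)) | (c & c)) & ~(a <-> a) = N & N = N

N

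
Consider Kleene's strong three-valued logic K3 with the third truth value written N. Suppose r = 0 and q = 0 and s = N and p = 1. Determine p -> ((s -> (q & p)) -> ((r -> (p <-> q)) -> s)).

N

q & p = 0 & 1 = 0
s -> (q & p) = N -> 0 = N  [~N | 0]
p <-> q = 1 <-> 0 = 0
r -> (p <-> q) = 0 -> 0 = 1
(r -> (p <-> q)) -> s = 1 -> N = N
(s -> (q & p)) -> ((r -> (p <-> q)) -> s) = N -> N = N
p -> ((s -> (q & p)) -> ((r -> (p <-> q)) -> s)) = 1 -> N = N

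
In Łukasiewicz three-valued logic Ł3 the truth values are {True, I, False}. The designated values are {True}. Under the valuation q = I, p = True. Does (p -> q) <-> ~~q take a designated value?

p -> q = True -> I = I
~q = ~I = I
~~q = ~I = I
(p -> q) <-> ~~q = I <-> I = True
True ∈ {True}.

Yes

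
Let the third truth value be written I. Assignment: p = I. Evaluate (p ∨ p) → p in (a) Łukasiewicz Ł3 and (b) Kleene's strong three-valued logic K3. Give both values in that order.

In Łukasiewicz Ł3: p ∨ p = I ∨ I = I
(p ∨ p) → p = I → I = 1
In Kleene's strong three-valued logic K3: p ∨ p = I ∨ I = I
(p ∨ p) → p = I → I = I  [¬I ∨ I]
They differ because Łukasiewicz Ł3 and Kleene's strong three-valued logic K3 treat I differently under implication.

1; I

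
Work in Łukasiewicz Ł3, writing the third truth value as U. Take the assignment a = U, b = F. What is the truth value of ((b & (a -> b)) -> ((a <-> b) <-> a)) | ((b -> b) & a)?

a -> b = U -> F = U
b & (a -> b) = F & U = F
a <-> b = U <-> F = U
(a <-> b) <-> a = U <-> U = T
(b & (a -> b)) -> ((a <-> b) <-> a) = F -> T = T
b -> b = F -> F = T
(b -> b) & a = T & U = U
((b & (a -> b)) -> ((a <-> b) <-> a)) | ((b -> b) & a) = T | U = T

T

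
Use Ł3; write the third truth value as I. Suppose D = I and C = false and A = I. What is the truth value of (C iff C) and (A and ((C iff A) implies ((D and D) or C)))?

C iff C = false iff false = true
C iff A = false iff I = I  [1 − |0−½|]
D and D = I and I = I
(D and D) or C = I or false = I
(C iff A) implies ((D and D) or C) = I implies I = true
A and ((C iff A) implies ((D and D) or C)) = I and true = I
(C iff C) and (A and ((C iff A) implies ((D and D) or C))) = true and I = I

I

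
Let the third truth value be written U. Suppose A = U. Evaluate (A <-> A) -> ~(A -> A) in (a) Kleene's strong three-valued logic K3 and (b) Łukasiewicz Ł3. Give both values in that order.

In Kleene's strong three-valued logic K3: A <-> A = U <-> U = U
A -> A = U -> U = U
~(A -> A) = ~U = U
(A <-> A) -> ~(A -> A) = U -> U = U
In Łukasiewicz Ł3: A <-> A = U <-> U = true
A -> A = U -> U = true
~(A -> A) = ~true = false
(A <-> A) -> ~(A -> A) = true -> false = false
They differ because Kleene's strong three-valued logic K3 and Łukasiewicz Ł3 treat U differently under implication.

U; false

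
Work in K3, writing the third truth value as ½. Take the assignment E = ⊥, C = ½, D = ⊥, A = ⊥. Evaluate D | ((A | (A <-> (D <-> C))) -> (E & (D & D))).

D <-> C = ⊥ <-> ½ = ½
A <-> (D <-> C) = ⊥ <-> ½ = ½
A | (A <-> (D <-> C)) = ⊥ | ½ = ½
D & D = ⊥ & ⊥ = ⊥
E & (D & D) = ⊥ & ⊥ = ⊥
(A | (A <-> (D <-> C))) -> (E & (D & D)) = ½ -> ⊥ = ½
D | ((A | (A <-> (D <-> C))) -> (E & (D & D))) = ⊥ | ½ = ½

½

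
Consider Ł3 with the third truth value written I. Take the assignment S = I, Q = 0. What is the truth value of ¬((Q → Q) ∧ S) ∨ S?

Q → Q = 0 → 0 = 1
(Q → Q) ∧ S = 1 ∧ I = I
¬((Q → Q) ∧ S) = ¬I = I
¬((Q → Q) ∧ S) ∨ S = I ∨ I = I

I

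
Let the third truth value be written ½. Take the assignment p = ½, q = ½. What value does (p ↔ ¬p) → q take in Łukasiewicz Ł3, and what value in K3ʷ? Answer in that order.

½; ½

In Łukasiewicz Ł3: ¬p = ¬½ = ½
p ↔ ¬p = ½ ↔ ½ = 1  [1 − |½−½|]
(p ↔ ¬p) → q = 1 → ½ = ½
In K3ʷ: ¬p = ¬½ = ½
p ↔ ¬p = ½ ↔ ½ = ½
(p ↔ ¬p) → q = ½ → ½ = ½  [any arg is the third value ⇒ result is the third value]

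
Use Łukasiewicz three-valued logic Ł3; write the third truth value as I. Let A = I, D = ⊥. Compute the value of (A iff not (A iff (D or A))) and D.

D or A = ⊥ or I = I
A iff (D or A) = I iff I = ⊤  [1 − |½−½|]
not (A iff (D or A)) = not ⊤ = ⊥
A iff not (A iff (D or A)) = I iff ⊥ = I
(A iff not (A iff (D or A))) and D = I and ⊥ = ⊥

⊥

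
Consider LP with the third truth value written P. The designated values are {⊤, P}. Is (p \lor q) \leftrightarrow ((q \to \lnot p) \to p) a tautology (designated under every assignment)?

Countermodel: p=⊥, q=⊤ gives ⊥, which is not designated.

No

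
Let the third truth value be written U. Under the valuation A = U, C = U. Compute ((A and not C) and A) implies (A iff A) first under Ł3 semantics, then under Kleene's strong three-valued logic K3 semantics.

true; U

In Ł3: not C = not U = U
A and not C = U and U = U
(A and not C) and A = U and U = U
A iff A = U iff U = true  [1 − |½−½|]
((A and not C) and A) implies (A iff A) = U implies true = true
In Kleene's strong three-valued logic K3: not C = not U = U
A and not C = U and U = U
(A and not C) and A = U and U = U
A iff A = U iff U = U
((A and not C) and A) implies (A iff A) = U implies U = U  [not U or U]
They differ because Ł3 and Kleene's strong three-valued logic K3 treat U differently under implication.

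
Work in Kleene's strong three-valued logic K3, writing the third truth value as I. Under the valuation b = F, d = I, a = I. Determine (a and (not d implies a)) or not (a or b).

not d = not I = I
not d implies a = I implies I = I  [not I or I]
a and (not d implies a) = I and I = I
a or b = I or F = I
not (a or b) = not I = I
(a and (not d implies a)) or not (a or b) = I or I = I

I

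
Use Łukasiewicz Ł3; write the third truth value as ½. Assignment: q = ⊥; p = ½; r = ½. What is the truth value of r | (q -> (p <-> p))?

⊤

p <-> p = ½ <-> ½ = ⊤  [1 − |½−½|]
q -> (p <-> p) = ⊥ -> ⊤ = ⊤
r | (q -> (p <-> p)) = ½ | ⊤ = ⊤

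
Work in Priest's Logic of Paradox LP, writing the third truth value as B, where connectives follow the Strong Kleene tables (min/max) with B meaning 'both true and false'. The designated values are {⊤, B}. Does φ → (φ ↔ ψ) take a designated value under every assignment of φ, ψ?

No

Countermodel: φ=⊤, ψ=⊥ gives ⊥, which is not designated.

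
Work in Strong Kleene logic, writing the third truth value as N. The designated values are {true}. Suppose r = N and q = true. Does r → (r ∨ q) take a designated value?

r ∨ q = N ∨ true = true
r → (r ∨ q) = N → true = true
true ∈ {true}.

Yes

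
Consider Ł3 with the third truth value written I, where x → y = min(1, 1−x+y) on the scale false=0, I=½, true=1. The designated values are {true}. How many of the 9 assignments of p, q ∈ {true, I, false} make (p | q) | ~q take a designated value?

7

Of the 9 assignments, 7 give a value in {true}.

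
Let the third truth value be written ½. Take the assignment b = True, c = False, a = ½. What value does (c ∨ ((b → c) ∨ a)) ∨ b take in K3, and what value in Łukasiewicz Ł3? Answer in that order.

True; True

In K3: b → c = True → False = False
(b → c) ∨ a = False ∨ ½ = ½
c ∨ ((b → c) ∨ a) = False ∨ ½ = ½
(c ∨ ((b → c) ∨ a)) ∨ b = ½ ∨ True = True
In Łukasiewicz Ł3: b → c = True → False = False
(b → c) ∨ a = False ∨ ½ = ½
c ∨ ((b → c) ∨ a) = False ∨ ½ = ½
(c ∨ ((b → c) ∨ a)) ∨ b = ½ ∨ True = True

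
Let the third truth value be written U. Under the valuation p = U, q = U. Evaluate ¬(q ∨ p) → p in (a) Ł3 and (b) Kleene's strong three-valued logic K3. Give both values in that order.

T; U

In Ł3: q ∨ p = U ∨ U = U
¬(q ∨ p) = ¬U = U
¬(q ∨ p) → p = U → U = T
In Kleene's strong three-valued logic K3: q ∨ p = U ∨ U = U
¬(q ∨ p) = ¬U = U
¬(q ∨ p) → p = U → U = U  [¬U ∨ U]
They differ because Ł3 and Kleene's strong three-valued logic K3 treat U differently under implication.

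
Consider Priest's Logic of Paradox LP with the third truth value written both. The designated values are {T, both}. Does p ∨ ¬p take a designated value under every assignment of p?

Every assignment of p over {T, both, F} gives a value in {T, both}.
In particular, with p=both: p ∨ ¬p = both.

Yes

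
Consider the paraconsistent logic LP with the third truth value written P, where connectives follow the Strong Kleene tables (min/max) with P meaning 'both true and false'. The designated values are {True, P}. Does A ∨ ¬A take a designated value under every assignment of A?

Yes

Every assignment of A over {True, P, False} gives a value in {True, P}.
In particular, with A=P: A ∨ ¬A = P.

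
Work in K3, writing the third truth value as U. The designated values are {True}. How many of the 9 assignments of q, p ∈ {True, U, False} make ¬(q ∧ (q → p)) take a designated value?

Designated under: (q=True, p=False); (q=False, p=True); (q=False, p=U); (q=False, p=False).

4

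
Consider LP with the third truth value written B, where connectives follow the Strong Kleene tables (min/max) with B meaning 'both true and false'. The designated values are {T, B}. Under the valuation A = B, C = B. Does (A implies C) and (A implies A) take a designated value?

A implies C = B implies B = B  [not B or B]
A implies A = B implies B = B
(A implies C) and (A implies A) = B and B = B
B ∈ {T, B}.

Yes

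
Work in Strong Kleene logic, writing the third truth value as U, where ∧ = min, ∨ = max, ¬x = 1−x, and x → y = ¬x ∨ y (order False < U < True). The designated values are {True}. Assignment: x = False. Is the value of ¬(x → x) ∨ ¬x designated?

Yes

x → x = False → False = True
¬(x → x) = ¬True = False
¬x = ¬False = True
¬(x → x) ∨ ¬x = False ∨ True = True
True ∈ {True}.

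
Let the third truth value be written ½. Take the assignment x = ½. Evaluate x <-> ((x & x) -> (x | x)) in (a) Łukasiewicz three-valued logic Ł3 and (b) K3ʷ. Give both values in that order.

½; ½

In Łukasiewicz three-valued logic Ł3: x & x = ½ & ½ = ½
x | x = ½ | ½ = ½
(x & x) -> (x | x) = ½ -> ½ = True  [min(1, 1−½+½)]
x <-> ((x & x) -> (x | x)) = ½ <-> True = ½
In K3ʷ: x & x = ½ & ½ = ½
x | x = ½ | ½ = ½
(x & x) -> (x | x) = ½ -> ½ = ½  [any arg is the third value ⇒ result is the third value]
x <-> ((x & x) -> (x | x)) = ½ <-> ½ = ½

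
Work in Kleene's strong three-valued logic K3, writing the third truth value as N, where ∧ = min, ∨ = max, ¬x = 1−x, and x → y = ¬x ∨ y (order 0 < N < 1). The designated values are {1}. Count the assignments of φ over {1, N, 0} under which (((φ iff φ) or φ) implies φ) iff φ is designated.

φ=1: 1 ✓
φ=N: N ·
φ=0: 1 ✓

2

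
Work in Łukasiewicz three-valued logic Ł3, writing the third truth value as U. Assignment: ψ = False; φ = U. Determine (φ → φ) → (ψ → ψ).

φ → φ = U → U = True  [min(1, 1−½+½)]
ψ → ψ = False → False = True
(φ → φ) → (ψ → ψ) = True → True = True

True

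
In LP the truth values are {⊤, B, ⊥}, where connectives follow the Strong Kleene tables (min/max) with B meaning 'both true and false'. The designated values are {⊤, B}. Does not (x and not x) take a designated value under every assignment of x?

Every assignment of x over {⊤, B, ⊥} gives a value in {⊤, B}.
In particular, with x=B: not (x and not x) = B.

Yes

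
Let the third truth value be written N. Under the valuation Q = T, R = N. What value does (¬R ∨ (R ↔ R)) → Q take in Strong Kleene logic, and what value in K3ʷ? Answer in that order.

In Strong Kleene logic: ¬R = ¬N = N
R ↔ R = N ↔ N = N
¬R ∨ (R ↔ R) = N ∨ N = N
(¬R ∨ (R ↔ R)) → Q = N → T = T  [¬N ∨ T]
In K3ʷ: ¬R = ¬N = N
R ↔ R = N ↔ N = N
¬R ∨ (R ↔ R) = N ∨ N = N
(¬R ∨ (R ↔ R)) → Q = N → T = N  [any arg is the third value ⇒ result is the third value]
They differ because Strong Kleene logic and K3ʷ treat N differently under the binary connectives.

T; N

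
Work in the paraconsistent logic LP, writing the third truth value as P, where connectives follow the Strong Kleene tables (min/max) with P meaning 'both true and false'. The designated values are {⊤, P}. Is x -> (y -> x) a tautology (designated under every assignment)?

Yes

Every assignment of x, y over {⊤, P, ⊥} gives a value in {⊤, P}.
In particular, with x=P, y=P: x -> (y -> x) = P.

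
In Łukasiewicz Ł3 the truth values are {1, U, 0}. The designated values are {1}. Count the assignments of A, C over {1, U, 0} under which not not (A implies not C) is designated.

6

Of the 9 assignments, 6 give a value in {1}.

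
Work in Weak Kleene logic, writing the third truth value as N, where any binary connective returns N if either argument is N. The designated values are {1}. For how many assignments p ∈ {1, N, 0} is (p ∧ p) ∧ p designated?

p=1: 1 ✓
p=N: N ·
p=0: 0 ·

1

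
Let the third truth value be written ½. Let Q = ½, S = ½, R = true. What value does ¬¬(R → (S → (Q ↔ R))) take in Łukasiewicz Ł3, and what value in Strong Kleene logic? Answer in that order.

In Łukasiewicz Ł3: Q ↔ R = ½ ↔ true = ½  [1 − |½−1|]
S → (Q ↔ R) = ½ → ½ = true
R → (S → (Q ↔ R)) = true → true = true
¬(R → (S → (Q ↔ R))) = ¬true = false
¬¬(R → (S → (Q ↔ R))) = ¬false = true
In Strong Kleene logic: Q ↔ R = ½ ↔ true = ½
S → (Q ↔ R) = ½ → ½ = ½  [¬½ ∨ ½]
R → (S → (Q ↔ R)) = true → ½ = ½
¬(R → (S → (Q ↔ R))) = ¬½ = ½
¬¬(R → (S → (Q ↔ R))) = ¬½ = ½
They differ because Łukasiewicz Ł3 and Strong Kleene logic treat ½ differently under implication.

true; ½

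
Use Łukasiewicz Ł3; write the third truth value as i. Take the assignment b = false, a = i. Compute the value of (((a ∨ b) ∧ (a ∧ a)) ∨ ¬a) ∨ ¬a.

i

a ∨ b = i ∨ false = i
a ∧ a = i ∧ i = i
(a ∨ b) ∧ (a ∧ a) = i ∧ i = i
¬a = ¬i = i
((a ∨ b) ∧ (a ∧ a)) ∨ ¬a = i ∨ i = i
¬a = ¬i = i
(((a ∨ b) ∧ (a ∧ a)) ∨ ¬a) ∨ ¬a = i ∨ i = i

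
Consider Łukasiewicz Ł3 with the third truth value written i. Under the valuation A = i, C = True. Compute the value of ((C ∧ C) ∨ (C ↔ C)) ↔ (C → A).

C ∧ C = True ∧ True = True
C ↔ C = True ↔ True = True
(C ∧ C) ∨ (C ↔ C) = True ∨ True = True
C → A = True → i = i
((C ∧ C) ∨ (C ↔ C)) ↔ (C → A) = True ↔ i = i

i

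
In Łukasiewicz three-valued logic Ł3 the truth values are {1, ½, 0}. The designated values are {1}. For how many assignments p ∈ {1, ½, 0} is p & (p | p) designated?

1

p=1: 1 ✓
p=½: ½ ·
p=0: 0 ·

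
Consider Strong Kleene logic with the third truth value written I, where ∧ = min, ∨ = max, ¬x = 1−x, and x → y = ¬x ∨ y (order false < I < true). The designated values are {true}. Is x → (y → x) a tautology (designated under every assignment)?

Countermodel: x=I, y=true gives I, which is not designated.

No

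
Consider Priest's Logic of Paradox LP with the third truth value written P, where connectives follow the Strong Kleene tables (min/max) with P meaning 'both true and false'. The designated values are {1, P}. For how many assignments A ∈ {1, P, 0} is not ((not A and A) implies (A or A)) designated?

1

A=1: 0 ·
A=P: P ✓
A=0: 0 ·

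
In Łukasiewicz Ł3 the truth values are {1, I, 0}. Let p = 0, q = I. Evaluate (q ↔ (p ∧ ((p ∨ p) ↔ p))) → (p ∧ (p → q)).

I

p ∨ p = 0 ∨ 0 = 0
(p ∨ p) ↔ p = 0 ↔ 0 = 1
p ∧ ((p ∨ p) ↔ p) = 0 ∧ 1 = 0
q ↔ (p ∧ ((p ∨ p) ↔ p)) = I ↔ 0 = I
p → q = 0 → I = 1
p ∧ (p → q) = 0 ∧ 1 = 0
(q ↔ (p ∧ ((p ∨ p) ↔ p))) → (p ∧ (p → q)) = I → 0 = I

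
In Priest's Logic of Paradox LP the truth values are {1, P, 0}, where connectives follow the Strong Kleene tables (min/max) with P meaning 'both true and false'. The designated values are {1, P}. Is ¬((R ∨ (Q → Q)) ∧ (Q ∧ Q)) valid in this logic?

No

Countermodel: R=1, Q=1 gives 0, which is not designated.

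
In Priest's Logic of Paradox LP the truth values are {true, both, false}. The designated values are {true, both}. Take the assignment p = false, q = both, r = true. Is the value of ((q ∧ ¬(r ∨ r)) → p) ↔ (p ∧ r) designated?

No

r ∨ r = true ∨ true = true
¬(r ∨ r) = ¬true = false
q ∧ ¬(r ∨ r) = both ∧ false = false
(q ∧ ¬(r ∨ r)) → p = false → false = true
p ∧ r = false ∧ true = false
((q ∧ ¬(r ∨ r)) → p) ↔ (p ∧ r) = true ↔ false = false
false ∉ {true, both}.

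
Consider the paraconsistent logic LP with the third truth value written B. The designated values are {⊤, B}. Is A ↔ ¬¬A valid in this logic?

Yes

Every assignment of A over {⊤, B, ⊥} gives a value in {⊤, B}.
In particular, with A=B: A ↔ ¬¬A = B.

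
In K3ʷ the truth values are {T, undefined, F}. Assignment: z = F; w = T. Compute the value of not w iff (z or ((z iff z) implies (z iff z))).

F

not w = not T = F
z iff z = F iff F = T
z iff z = F iff F = T
(z iff z) implies (z iff z) = T implies T = T
z or ((z iff z) implies (z iff z)) = F or T = T
not w iff (z or ((z iff z) implies (z iff z))) = F iff T = F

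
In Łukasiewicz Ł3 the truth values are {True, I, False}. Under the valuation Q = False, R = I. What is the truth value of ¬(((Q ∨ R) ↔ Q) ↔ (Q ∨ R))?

Q ∨ R = False ∨ I = I
(Q ∨ R) ↔ Q = I ↔ False = I  [1 − |½−0|]
Q ∨ R = False ∨ I = I
((Q ∨ R) ↔ Q) ↔ (Q ∨ R) = I ↔ I = True
¬(((Q ∨ R) ↔ Q) ↔ (Q ∨ R)) = ¬True = False

False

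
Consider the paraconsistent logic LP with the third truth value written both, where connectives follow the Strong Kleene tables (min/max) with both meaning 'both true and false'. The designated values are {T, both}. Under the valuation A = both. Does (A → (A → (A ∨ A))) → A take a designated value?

Yes

A ∨ A = both ∨ both = both
A → (A ∨ A) = both → both = both
A → (A → (A ∨ A)) = both → both = both
(A → (A → (A ∨ A))) → A = both → both = both
both ∈ {T, both}.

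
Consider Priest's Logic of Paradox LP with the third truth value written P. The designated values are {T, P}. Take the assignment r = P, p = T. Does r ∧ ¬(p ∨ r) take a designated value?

p ∨ r = T ∨ P = T
¬(p ∨ r) = ¬T = F
r ∧ ¬(p ∨ r) = P ∧ F = F
F ∉ {T, P}.

No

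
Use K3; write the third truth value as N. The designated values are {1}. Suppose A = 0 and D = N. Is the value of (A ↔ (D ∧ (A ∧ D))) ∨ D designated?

A ∧ D = 0 ∧ N = 0
D ∧ (A ∧ D) = N ∧ 0 = 0
A ↔ (D ∧ (A ∧ D)) = 0 ↔ 0 = 1
(A ↔ (D ∧ (A ∧ D))) ∨ D = 1 ∨ N = 1
1 ∈ {1}.

Yes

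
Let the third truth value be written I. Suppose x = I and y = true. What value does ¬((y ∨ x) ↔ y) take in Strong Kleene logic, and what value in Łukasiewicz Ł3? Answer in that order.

In Strong Kleene logic: y ∨ x = true ∨ I = true
(y ∨ x) ↔ y = true ↔ true = true
¬((y ∨ x) ↔ y) = ¬true = false
In Łukasiewicz Ł3: y ∨ x = true ∨ I = true
(y ∨ x) ↔ y = true ↔ true = true
¬((y ∨ x) ↔ y) = ¬true = false

false; false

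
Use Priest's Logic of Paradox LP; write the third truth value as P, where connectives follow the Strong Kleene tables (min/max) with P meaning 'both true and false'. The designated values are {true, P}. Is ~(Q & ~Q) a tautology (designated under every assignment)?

Yes

Every assignment of Q over {true, P, false} gives a value in {true, P}.
In particular, with Q=P: ~(Q & ~Q) = P.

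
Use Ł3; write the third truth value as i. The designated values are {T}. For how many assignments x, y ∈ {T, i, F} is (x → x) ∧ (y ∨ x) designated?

Of the 9 assignments, 5 give a value in {T}.

5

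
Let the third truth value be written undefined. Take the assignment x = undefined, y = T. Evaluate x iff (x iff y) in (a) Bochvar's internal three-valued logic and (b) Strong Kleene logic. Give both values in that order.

In Bochvar's internal three-valued logic: x iff y = undefined iff T = undefined
x iff (x iff y) = undefined iff undefined = undefined
In Strong Kleene logic: x iff y = undefined iff T = undefined
x iff (x iff y) = undefined iff undefined = undefined

undefined; undefined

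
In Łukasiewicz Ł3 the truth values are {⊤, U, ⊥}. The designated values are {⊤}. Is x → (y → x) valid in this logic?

Every assignment of x, y over {⊤, U, ⊥} gives a value in {⊤}.
In particular, with x=U, y=U: x → (y → x) = ⊤.

Yes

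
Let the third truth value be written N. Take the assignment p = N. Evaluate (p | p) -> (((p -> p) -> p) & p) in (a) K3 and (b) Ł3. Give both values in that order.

In K3: p | p = N | N = N
p -> p = N -> N = N  [~N | N]
(p -> p) -> p = N -> N = N
((p -> p) -> p) & p = N & N = N
(p | p) -> (((p -> p) -> p) & p) = N -> N = N
In Ł3: p | p = N | N = N
p -> p = N -> N = true  [min(1, 1−½+½)]
(p -> p) -> p = true -> N = N
((p -> p) -> p) & p = N & N = N
(p | p) -> (((p -> p) -> p) & p) = N -> N = true
They differ because K3 and Ł3 treat N differently under implication.

N; true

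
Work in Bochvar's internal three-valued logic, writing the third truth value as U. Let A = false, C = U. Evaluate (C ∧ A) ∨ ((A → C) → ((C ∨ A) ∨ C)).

C ∧ A = U ∧ false = U
A → C = false → U = U  [any arg is the third value ⇒ result is the third value]
C ∨ A = U ∨ false = U
(C ∨ A) ∨ C = U ∨ U = U
(A → C) → ((C ∨ A) ∨ C) = U → U = U
(C ∧ A) ∨ ((A → C) → ((C ∨ A) ∨ C)) = U ∨ U = U

U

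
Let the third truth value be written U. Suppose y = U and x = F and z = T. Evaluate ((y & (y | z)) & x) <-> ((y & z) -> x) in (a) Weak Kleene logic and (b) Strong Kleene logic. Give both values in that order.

In Weak Kleene logic: y | z = U | T = U
y & (y | z) = U & U = U
(y & (y | z)) & x = U & F = U
y & z = U & T = U
(y & z) -> x = U -> F = U  [any arg is the third value ⇒ result is the third value]
((y & (y | z)) & x) <-> ((y & z) -> x) = U <-> U = U
In Strong Kleene logic: y | z = U | T = T
y & (y | z) = U & T = U
(y & (y | z)) & x = U & F = F
y & z = U & T = U
(y & z) -> x = U -> F = U  [~U | F]
((y & (y | z)) & x) <-> ((y & z) -> x) = F <-> U = U

U; U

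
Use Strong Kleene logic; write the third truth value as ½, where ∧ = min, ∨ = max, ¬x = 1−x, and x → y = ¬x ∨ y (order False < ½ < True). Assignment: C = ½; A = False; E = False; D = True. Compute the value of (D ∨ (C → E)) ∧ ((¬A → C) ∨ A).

C → E = ½ → False = ½  [¬½ ∨ False]
D ∨ (C → E) = True ∨ ½ = True
¬A = ¬False = True
¬A → C = True → ½ = ½
(¬A → C) ∨ A = ½ ∨ False = ½
(D ∨ (C → E)) ∧ ((¬A → C) ∨ A) = True ∧ ½ = ½

½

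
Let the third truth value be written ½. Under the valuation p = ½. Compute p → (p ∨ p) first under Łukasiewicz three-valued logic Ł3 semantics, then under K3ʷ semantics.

In Łukasiewicz three-valued logic Ł3: p ∨ p = ½ ∨ ½ = ½
p → (p ∨ p) = ½ → ½ = true
In K3ʷ: p ∨ p = ½ ∨ ½ = ½
p → (p ∨ p) = ½ → ½ = ½  [any arg is the third value ⇒ result is the third value]
They differ because Łukasiewicz three-valued logic Ł3 and K3ʷ treat ½ differently under the binary connectives.

true; ½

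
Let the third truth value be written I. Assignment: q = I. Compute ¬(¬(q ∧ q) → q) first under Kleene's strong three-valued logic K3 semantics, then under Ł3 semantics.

In Kleene's strong three-valued logic K3: q ∧ q = I ∧ I = I
¬(q ∧ q) = ¬I = I
¬(q ∧ q) → q = I → I = I  [¬I ∨ I]
¬(¬(q ∧ q) → q) = ¬I = I
In Ł3: q ∧ q = I ∧ I = I
¬(q ∧ q) = ¬I = I
¬(q ∧ q) → q = I → I = true  [min(1, 1−½+½)]
¬(¬(q ∧ q) → q) = ¬true = false
They differ because Kleene's strong three-valued logic K3 and Ł3 treat I differently under implication.

I; false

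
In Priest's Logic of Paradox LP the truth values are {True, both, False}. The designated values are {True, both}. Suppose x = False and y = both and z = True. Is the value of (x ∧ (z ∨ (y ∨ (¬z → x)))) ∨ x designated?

No

¬z = ¬True = False
¬z → x = False → False = True
y ∨ (¬z → x) = both ∨ True = True
z ∨ (y ∨ (¬z → x)) = True ∨ True = True
x ∧ (z ∨ (y ∨ (¬z → x))) = False ∧ True = False
(x ∧ (z ∨ (y ∨ (¬z → x)))) ∨ x = False ∨ False = False
False ∉ {True, both}.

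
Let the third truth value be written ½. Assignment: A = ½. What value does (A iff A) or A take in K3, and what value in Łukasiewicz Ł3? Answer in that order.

In K3: A iff A = ½ iff ½ = ½
(A iff A) or A = ½ or ½ = ½
In Łukasiewicz Ł3: A iff A = ½ iff ½ = T  [1 − |½−½|]
(A iff A) or A = T or ½ = T
They differ because K3 and Łukasiewicz Ł3 treat ½ differently under implication.

½; T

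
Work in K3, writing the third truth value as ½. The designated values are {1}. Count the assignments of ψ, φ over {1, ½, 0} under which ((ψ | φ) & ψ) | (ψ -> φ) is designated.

Of the 9 assignments, 7 give a value in {1}.

7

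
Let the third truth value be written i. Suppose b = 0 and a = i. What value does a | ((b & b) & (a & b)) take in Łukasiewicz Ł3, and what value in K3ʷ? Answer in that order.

i; i

In Łukasiewicz Ł3: b & b = 0 & 0 = 0
a & b = i & 0 = 0
(b & b) & (a & b) = 0 & 0 = 0
a | ((b & b) & (a & b)) = i | 0 = i
In K3ʷ: b & b = 0 & 0 = 0
a & b = i & 0 = i
(b & b) & (a & b) = 0 & i = i
a | ((b & b) & (a & b)) = i | i = i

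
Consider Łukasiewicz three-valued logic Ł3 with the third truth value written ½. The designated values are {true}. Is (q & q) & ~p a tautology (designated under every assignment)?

Countermodel: q=true, p=true gives false, which is not designated.

No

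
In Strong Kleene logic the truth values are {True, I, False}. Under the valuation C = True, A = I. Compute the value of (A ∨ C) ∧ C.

True

A ∨ C = I ∨ True = True
(A ∨ C) ∧ C = True ∧ True = True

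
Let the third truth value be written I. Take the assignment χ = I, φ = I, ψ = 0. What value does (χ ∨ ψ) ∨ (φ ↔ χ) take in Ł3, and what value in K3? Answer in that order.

1; I

In Ł3: χ ∨ ψ = I ∨ 0 = I
φ ↔ χ = I ↔ I = 1
(χ ∨ ψ) ∨ (φ ↔ χ) = I ∨ 1 = 1
In K3: χ ∨ ψ = I ∨ 0 = I
φ ↔ χ = I ↔ I = I
(χ ∨ ψ) ∨ (φ ↔ χ) = I ∨ I = I
They differ because Ł3 and K3 treat I differently under implication.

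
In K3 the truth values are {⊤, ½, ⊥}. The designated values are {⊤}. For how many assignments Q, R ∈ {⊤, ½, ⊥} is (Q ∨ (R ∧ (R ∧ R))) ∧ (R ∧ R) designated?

Designated under: (Q=⊤, R=⊤); (Q=½, R=⊤); (Q=⊥, R=⊤).

3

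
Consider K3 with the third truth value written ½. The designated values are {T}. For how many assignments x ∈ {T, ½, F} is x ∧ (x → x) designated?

x=T: T ✓
x=½: ½ ·
x=F: F ·

1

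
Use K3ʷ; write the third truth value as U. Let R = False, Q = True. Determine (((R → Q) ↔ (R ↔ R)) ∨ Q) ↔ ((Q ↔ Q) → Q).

R → Q = False → True = True
R ↔ R = False ↔ False = True
(R → Q) ↔ (R ↔ R) = True ↔ True = True
((R → Q) ↔ (R ↔ R)) ∨ Q = True ∨ True = True
Q ↔ Q = True ↔ True = True
(Q ↔ Q) → Q = True → True = True
(((R → Q) ↔ (R ↔ R)) ∨ Q) ↔ ((Q ↔ Q) → Q) = True ↔ True = True

True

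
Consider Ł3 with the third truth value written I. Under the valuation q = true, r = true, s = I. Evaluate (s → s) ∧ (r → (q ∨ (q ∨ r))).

s → s = I → I = true
q ∨ r = true ∨ true = true
q ∨ (q ∨ r) = true ∨ true = true
r → (q ∨ (q ∨ r)) = true → true = true
(s → s) ∧ (r → (q ∨ (q ∨ r))) = true ∧ true = true

true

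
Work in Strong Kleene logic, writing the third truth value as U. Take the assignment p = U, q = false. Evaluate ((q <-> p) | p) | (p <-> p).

U

q <-> p = false <-> U = U
(q <-> p) | p = U | U = U
p <-> p = U <-> U = U
((q <-> p) | p) | (p <-> p) = U | U = U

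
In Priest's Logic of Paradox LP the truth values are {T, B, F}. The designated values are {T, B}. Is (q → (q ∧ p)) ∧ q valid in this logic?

No

Countermodel: q=T, p=F gives F, which is not designated.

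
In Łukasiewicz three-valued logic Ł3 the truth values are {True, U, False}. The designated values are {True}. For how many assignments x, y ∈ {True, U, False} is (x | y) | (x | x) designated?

5

Of the 9 assignments, 5 give a value in {True}.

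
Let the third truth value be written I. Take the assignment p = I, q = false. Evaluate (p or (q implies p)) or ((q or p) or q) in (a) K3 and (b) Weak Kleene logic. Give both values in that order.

In K3: q implies p = false implies I = true  [not false or I]
p or (q implies p) = I or true = true
q or p = false or I = I
(q or p) or q = I or false = I
(p or (q implies p)) or ((q or p) or q) = true or I = true
In Weak Kleene logic: q implies p = false implies I = I
p or (q implies p) = I or I = I
q or p = false or I = I
(q or p) or q = I or false = I
(p or (q implies p)) or ((q or p) or q) = I or I = I
They differ because K3 and Weak Kleene logic treat I differently under the binary connectives.

true; I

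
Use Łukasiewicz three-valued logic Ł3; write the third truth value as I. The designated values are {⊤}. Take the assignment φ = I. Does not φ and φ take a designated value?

not φ = not I = I
not φ and φ = I and I = I
I ∉ {⊤}.

No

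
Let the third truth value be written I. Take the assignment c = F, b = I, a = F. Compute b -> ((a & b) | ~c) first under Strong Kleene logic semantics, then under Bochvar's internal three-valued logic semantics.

T; I

In Strong Kleene logic: a & b = F & I = F
~c = ~F = T
(a & b) | ~c = F | T = T
b -> ((a & b) | ~c) = I -> T = T  [~I | T]
In Bochvar's internal three-valued logic: a & b = F & I = I
~c = ~F = T
(a & b) | ~c = I | T = I
b -> ((a & b) | ~c) = I -> I = I
They differ because Strong Kleene logic and Bochvar's internal three-valued logic treat I differently under the binary connectives.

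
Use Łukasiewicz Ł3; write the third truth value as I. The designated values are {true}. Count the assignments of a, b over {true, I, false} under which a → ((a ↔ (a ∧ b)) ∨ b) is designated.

Of the 9 assignments, 7 give a value in {true}.

7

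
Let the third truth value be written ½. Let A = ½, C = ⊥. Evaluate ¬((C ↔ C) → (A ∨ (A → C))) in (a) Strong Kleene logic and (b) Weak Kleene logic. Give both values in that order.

½; ½

In Strong Kleene logic: C ↔ C = ⊥ ↔ ⊥ = ⊤
A → C = ½ → ⊥ = ½
A ∨ (A → C) = ½ ∨ ½ = ½
(C ↔ C) → (A ∨ (A → C)) = ⊤ → ½ = ½
¬((C ↔ C) → (A ∨ (A → C))) = ¬½ = ½
In Weak Kleene logic: C ↔ C = ⊥ ↔ ⊥ = ⊤
A → C = ½ → ⊥ = ½  [any arg is the third value ⇒ result is the third value]
A ∨ (A → C) = ½ ∨ ½ = ½
(C ↔ C) → (A ∨ (A → C)) = ⊤ → ½ = ½
¬((C ↔ C) → (A ∨ (A → C))) = ¬½ = ½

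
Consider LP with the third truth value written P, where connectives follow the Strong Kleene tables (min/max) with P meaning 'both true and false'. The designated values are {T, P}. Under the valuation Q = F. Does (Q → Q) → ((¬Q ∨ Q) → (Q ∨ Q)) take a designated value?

Q → Q = F → F = T
¬Q = ¬F = T
¬Q ∨ Q = T ∨ F = T
Q ∨ Q = F ∨ F = F
(¬Q ∨ Q) → (Q ∨ Q) = T → F = F
(Q → Q) → ((¬Q ∨ Q) → (Q ∨ Q)) = T → F = F
F ∉ {T, P}.

No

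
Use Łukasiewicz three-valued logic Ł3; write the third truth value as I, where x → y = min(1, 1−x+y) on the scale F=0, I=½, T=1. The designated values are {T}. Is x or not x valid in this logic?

Countermodel: x=I gives I, which is not designated.

No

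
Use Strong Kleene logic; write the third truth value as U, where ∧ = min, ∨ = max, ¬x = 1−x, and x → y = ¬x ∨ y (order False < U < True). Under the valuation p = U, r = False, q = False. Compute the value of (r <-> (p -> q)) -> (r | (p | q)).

p -> q = U -> False = U  [~U | False]
r <-> (p -> q) = False <-> U = U
p | q = U | False = U
r | (p | q) = False | U = U
(r <-> (p -> q)) -> (r | (p | q)) = U -> U = U

U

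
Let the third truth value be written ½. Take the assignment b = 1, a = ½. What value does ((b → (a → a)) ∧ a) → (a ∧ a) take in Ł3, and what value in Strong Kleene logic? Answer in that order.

1; ½

In Ł3: a → a = ½ → ½ = 1
b → (a → a) = 1 → 1 = 1
(b → (a → a)) ∧ a = 1 ∧ ½ = ½
a ∧ a = ½ ∧ ½ = ½
((b → (a → a)) ∧ a) → (a ∧ a) = ½ → ½ = 1
In Strong Kleene logic: a → a = ½ → ½ = ½  [¬½ ∨ ½]
b → (a → a) = 1 → ½ = ½
(b → (a → a)) ∧ a = ½ ∧ ½ = ½
a ∧ a = ½ ∧ ½ = ½
((b → (a → a)) ∧ a) → (a ∧ a) = ½ → ½ = ½
They differ because Ł3 and Strong Kleene logic treat ½ differently under implication.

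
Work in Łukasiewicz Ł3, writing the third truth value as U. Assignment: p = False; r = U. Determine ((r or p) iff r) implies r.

U

r or p = U or False = U
(r or p) iff r = U iff U = True  [1 − |½−½|]
((r or p) iff r) implies r = True implies U = U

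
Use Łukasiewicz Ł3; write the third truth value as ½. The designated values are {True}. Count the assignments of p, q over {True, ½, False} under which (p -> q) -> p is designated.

4

Designated under: (p=True, q=True); (p=True, q=½); (p=True, q=False); (p=½, q=False).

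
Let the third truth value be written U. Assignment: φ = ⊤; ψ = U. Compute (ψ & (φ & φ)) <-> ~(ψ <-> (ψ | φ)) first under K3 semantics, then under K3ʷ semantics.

In K3: φ & φ = ⊤ & ⊤ = ⊤
ψ & (φ & φ) = U & ⊤ = U
ψ | φ = U | ⊤ = ⊤
ψ <-> (ψ | φ) = U <-> ⊤ = U
~(ψ <-> (ψ | φ)) = ~U = U
(ψ & (φ & φ)) <-> ~(ψ <-> (ψ | φ)) = U <-> U = U
In K3ʷ: φ & φ = ⊤ & ⊤ = ⊤
ψ & (φ & φ) = U & ⊤ = U
ψ | φ = U | ⊤ = U
ψ <-> (ψ | φ) = U <-> U = U
~(ψ <-> (ψ | φ)) = ~U = U
(ψ & (φ & φ)) <-> ~(ψ <-> (ψ | φ)) = U <-> U = U

U; U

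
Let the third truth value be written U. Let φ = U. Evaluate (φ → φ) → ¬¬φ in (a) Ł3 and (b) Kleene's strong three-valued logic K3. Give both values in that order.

In Ł3: φ → φ = U → U = ⊤
¬φ = ¬U = U
¬¬φ = ¬U = U
(φ → φ) → ¬¬φ = ⊤ → U = U
In Kleene's strong three-valued logic K3: φ → φ = U → U = U  [¬U ∨ U]
¬φ = ¬U = U
¬¬φ = ¬U = U
(φ → φ) → ¬¬φ = U → U = U

U; U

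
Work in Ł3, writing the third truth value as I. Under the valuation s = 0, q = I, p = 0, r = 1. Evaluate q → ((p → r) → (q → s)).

1

p → r = 0 → 1 = 1
q → s = I → 0 = I  [min(1, 1−½+0)]
(p → r) → (q → s) = 1 → I = I
q → ((p → r) → (q → s)) = I → I = 1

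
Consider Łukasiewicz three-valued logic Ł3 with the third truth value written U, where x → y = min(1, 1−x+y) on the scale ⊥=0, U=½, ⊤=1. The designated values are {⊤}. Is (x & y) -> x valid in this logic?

Yes

Every assignment of x, y over {⊤, U, ⊥} gives a value in {⊤}.
In particular, with x=U, y=U: (x & y) -> x = ⊤.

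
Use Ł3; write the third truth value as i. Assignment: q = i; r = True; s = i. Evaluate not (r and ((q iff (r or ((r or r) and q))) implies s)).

r or r = True or True = True
(r or r) and q = True and i = i
r or ((r or r) and q) = True or i = True
q iff (r or ((r or r) and q)) = i iff True = i
(q iff (r or ((r or r) and q))) implies s = i implies i = True
r and ((q iff (r or ((r or r) and q))) implies s) = True and True = True
not (r and ((q iff (r or ((r or r) and q))) implies s)) = not True = False

False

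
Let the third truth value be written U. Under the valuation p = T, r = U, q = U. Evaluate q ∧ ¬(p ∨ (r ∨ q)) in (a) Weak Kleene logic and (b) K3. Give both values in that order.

U; F

In Weak Kleene logic: r ∨ q = U ∨ U = U
p ∨ (r ∨ q) = T ∨ U = U
¬(p ∨ (r ∨ q)) = ¬U = U
q ∧ ¬(p ∨ (r ∨ q)) = U ∧ U = U
In K3: r ∨ q = U ∨ U = U
p ∨ (r ∨ q) = T ∨ U = T
¬(p ∨ (r ∨ q)) = ¬T = F
q ∧ ¬(p ∨ (r ∨ q)) = U ∧ F = F
They differ because Weak Kleene logic and K3 treat U differently under the binary connectives.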